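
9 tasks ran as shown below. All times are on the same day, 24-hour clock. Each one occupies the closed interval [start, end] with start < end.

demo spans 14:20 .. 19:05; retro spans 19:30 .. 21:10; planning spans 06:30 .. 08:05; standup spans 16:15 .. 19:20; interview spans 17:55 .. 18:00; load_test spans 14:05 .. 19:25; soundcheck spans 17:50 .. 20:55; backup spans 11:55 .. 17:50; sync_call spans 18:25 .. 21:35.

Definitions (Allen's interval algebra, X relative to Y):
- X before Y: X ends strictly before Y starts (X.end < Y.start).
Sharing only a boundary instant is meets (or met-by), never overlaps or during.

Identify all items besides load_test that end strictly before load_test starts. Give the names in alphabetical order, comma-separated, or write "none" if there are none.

planning

Target load_test = [14:05, 19:25].
backup [11:55, 17:50] → overlaps → no.
demo [14:20, 19:05] → during → no.
interview [17:55, 18:00] → during → no.
planning [06:30, 08:05] → before → yes.
retro [19:30, 21:10] → after → no.
soundcheck [17:50, 20:55] → overlapped-by → no.
standup [16:15, 19:20] → during → no.
sync_call [18:25, 21:35] → overlapped-by → no.
Result: planning.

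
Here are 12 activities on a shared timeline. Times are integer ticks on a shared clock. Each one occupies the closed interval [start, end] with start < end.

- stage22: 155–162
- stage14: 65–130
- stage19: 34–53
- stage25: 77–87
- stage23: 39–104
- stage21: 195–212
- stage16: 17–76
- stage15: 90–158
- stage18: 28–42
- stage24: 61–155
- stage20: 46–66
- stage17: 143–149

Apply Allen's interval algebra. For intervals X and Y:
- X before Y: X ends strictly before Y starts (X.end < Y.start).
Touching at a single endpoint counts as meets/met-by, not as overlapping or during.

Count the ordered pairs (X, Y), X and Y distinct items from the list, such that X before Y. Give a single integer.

Checking all 132 ordered pairs for relation 'before'; matching pairs in alphabetical order:
(stage14, stage17): stage14 before stage17 ✓
(stage14, stage21): stage14 before stage21 ✓
(stage14, stage22): stage14 before stage22 ✓
(stage15, stage21): stage15 before stage21 ✓
(stage16, stage15): stage16 before stage15 ✓
(stage16, stage17): stage16 before stage17 ✓
(stage16, stage21): stage16 before stage21 ✓
(stage16, stage22): stage16 before stage22 ✓
(stage16, stage25): stage16 before stage25 ✓
(stage17, stage21): stage17 before stage21 ✓
(stage17, stage22): stage17 before stage22 ✓
(stage18, stage14): stage18 before stage14 ✓
(stage18, stage15): stage18 before stage15 ✓
(stage18, stage17): stage18 before stage17 ✓
(stage18, stage20): stage18 before stage20 ✓
(stage18, stage21): stage18 before stage21 ✓
(stage18, stage22): stage18 before stage22 ✓
(stage18, stage24): stage18 before stage24 ✓
(stage18, stage25): stage18 before stage25 ✓
(stage19, stage14): stage19 before stage14 ✓
(stage19, stage15): stage19 before stage15 ✓
(stage19, stage17): stage19 before stage17 ✓
(stage19, stage21): stage19 before stage21 ✓
(stage19, stage22): stage19 before stage22 ✓
... plus 16 further pairs not listed.
Count: 40.

40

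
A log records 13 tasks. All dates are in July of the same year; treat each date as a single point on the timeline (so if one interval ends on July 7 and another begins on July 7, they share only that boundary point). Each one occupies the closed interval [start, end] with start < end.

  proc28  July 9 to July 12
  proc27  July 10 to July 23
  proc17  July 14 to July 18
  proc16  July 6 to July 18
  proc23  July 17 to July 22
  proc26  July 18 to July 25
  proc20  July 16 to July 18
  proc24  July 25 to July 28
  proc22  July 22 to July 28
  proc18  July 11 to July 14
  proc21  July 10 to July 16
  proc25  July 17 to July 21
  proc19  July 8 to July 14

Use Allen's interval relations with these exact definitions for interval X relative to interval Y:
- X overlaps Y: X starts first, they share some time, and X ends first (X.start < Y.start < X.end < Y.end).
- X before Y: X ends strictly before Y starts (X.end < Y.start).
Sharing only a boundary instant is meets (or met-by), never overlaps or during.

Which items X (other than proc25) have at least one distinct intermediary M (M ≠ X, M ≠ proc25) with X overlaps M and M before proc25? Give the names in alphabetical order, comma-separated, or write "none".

proc19, proc28

Target proc25 = [July 17, July 21].
Intermediaries M with M before proc25: proc18, proc19, proc21, proc28.
Via proc18 — items with X overlaps proc18: proc28.
Via proc19 — items with X overlaps proc19: none.
Via proc21 — items with X overlaps proc21: proc19, proc28.
Via proc28 — items with X overlaps proc28: none.
Union: proc19, proc28.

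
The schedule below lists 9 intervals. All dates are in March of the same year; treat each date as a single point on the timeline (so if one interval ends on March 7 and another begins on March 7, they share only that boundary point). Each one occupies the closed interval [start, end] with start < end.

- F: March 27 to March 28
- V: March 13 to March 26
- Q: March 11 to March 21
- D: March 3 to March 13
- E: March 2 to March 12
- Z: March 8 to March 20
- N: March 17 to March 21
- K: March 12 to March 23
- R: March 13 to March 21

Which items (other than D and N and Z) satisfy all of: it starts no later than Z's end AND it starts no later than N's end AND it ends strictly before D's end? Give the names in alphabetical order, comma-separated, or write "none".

E

Conditions: its start is no later than Z's end (X.start <= March 20) AND its start is no later than N's end (X.start <= March 21) AND its end is strictly before D's end (X.end < March 13).
E: start March 2 <= March 20? ✓; start March 2 <= March 21? ✓; end March 12 < March 13? ✓ → yes.
F: start March 27 <= March 20? ✗; start March 27 <= March 21? ✗; end March 28 < March 13? ✗ → no.
K: start March 12 <= March 20? ✓; start March 12 <= March 21? ✓; end March 23 < March 13? ✗ → no.
Q: start March 11 <= March 20? ✓; start March 11 <= March 21? ✓; end March 21 < March 13? ✗ → no.
R: start March 13 <= March 20? ✓; start March 13 <= March 21? ✓; end March 21 < March 13? ✗ → no.
V: start March 13 <= March 20? ✓; start March 13 <= March 21? ✓; end March 26 < March 13? ✗ → no.
Result: E.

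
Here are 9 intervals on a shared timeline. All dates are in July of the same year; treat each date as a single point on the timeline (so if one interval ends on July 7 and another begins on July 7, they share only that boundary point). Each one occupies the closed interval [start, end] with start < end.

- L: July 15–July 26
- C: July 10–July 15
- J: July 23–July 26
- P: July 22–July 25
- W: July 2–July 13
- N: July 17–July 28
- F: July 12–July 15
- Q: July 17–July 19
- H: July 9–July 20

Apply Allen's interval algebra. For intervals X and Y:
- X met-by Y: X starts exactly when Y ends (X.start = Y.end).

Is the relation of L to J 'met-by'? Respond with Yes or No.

L = [July 15, July 26], J = [July 23, July 26].
Actual relation of L to J: finished-by.
Asked whether 'met-by' holds → No.

No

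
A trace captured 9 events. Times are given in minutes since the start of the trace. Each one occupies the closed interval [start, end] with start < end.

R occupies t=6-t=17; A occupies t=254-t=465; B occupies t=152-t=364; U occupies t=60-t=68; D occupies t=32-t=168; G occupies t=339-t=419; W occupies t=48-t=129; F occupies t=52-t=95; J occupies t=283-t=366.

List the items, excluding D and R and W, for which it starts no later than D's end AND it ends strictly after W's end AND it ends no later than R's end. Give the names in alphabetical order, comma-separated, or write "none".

none

Conditions: its start is no later than D's end (X.start <= t=168) AND its end is strictly after W's end (X.end > t=129) AND its end is no later than R's end (X.end <= t=17).
A: start t=254 <= t=168? ✗; end t=465 > t=129? ✓; end t=465 <= t=17? ✗ → no.
B: start t=152 <= t=168? ✓; end t=364 > t=129? ✓; end t=364 <= t=17? ✗ → no.
F: start t=52 <= t=168? ✓; end t=95 > t=129? ✗; end t=95 <= t=17? ✗ → no.
G: start t=339 <= t=168? ✗; end t=419 > t=129? ✓; end t=419 <= t=17? ✗ → no.
J: start t=283 <= t=168? ✗; end t=366 > t=129? ✓; end t=366 <= t=17? ✗ → no.
U: start t=60 <= t=168? ✓; end t=68 > t=129? ✗; end t=68 <= t=17? ✗ → no.
Result: none.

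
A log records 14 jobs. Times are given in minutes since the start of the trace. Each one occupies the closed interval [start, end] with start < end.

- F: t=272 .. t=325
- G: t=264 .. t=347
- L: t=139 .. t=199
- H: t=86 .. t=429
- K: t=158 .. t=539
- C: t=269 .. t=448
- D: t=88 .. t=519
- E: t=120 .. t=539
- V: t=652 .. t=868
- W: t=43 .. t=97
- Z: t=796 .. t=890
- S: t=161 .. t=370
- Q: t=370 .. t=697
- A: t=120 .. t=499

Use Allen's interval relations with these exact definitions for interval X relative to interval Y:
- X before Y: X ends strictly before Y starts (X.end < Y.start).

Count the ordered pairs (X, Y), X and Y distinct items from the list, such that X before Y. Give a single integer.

38

Checking all 182 ordered pairs for relation 'before'; matching pairs in alphabetical order:
(A, V): A before V ✓
(A, Z): A before Z ✓
(C, V): C before V ✓
(C, Z): C before Z ✓
(D, V): D before V ✓
(D, Z): D before Z ✓
(E, V): E before V ✓
(E, Z): E before Z ✓
(F, Q): F before Q ✓
(F, V): F before V ✓
(F, Z): F before Z ✓
(G, Q): G before Q ✓
(G, V): G before V ✓
(G, Z): G before Z ✓
(H, V): H before V ✓
(H, Z): H before Z ✓
(K, V): K before V ✓
(K, Z): K before Z ✓
(L, C): L before C ✓
(L, F): L before F ✓
(L, G): L before G ✓
(L, Q): L before Q ✓
(L, V): L before V ✓
(L, Z): L before Z ✓
... plus 14 further pairs not listed.
Count: 38.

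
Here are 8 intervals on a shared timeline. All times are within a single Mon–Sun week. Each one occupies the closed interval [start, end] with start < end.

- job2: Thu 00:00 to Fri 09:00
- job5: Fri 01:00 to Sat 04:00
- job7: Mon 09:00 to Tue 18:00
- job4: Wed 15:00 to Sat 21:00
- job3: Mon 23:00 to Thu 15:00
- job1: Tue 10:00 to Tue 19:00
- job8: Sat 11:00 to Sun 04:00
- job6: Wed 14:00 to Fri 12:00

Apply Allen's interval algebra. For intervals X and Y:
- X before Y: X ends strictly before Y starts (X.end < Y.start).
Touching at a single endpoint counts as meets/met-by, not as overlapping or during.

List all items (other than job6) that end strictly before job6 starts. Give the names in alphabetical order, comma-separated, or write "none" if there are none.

job1, job7

Target job6 = [Wed 14:00, Fri 12:00].
job1 [Tue 10:00, Tue 19:00] → before → yes.
job2 [Thu 00:00, Fri 09:00] → during → no.
job3 [Mon 23:00, Thu 15:00] → overlaps → no.
job4 [Wed 15:00, Sat 21:00] → overlapped-by → no.
job5 [Fri 01:00, Sat 04:00] → overlapped-by → no.
job7 [Mon 09:00, Tue 18:00] → before → yes.
job8 [Sat 11:00, Sun 04:00] → after → no.
Result: job1, job7.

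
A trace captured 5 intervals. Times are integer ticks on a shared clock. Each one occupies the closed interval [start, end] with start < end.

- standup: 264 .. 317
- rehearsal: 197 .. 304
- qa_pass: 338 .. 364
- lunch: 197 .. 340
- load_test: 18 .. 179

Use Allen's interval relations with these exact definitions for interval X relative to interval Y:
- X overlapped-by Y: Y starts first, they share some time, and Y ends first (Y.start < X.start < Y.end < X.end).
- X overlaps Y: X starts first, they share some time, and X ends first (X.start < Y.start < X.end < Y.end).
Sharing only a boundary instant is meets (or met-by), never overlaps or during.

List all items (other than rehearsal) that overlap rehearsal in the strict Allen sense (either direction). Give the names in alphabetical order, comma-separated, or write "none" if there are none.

Target rehearsal = [197, 304].
load_test [18, 179] → before → no.
lunch [197, 340] → started-by → no.
qa_pass [338, 364] → after → no.
standup [264, 317] → overlapped-by → yes.
Result: standup.

standup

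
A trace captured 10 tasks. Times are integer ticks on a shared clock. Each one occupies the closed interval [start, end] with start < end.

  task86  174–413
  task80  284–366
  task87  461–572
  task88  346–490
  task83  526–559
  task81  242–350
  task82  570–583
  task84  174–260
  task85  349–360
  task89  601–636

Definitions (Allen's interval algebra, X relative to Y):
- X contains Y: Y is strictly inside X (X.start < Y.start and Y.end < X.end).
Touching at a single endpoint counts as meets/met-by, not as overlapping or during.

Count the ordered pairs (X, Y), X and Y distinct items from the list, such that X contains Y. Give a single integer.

6

Checking all 90 ordered pairs for relation 'contains'; matching pairs in alphabetical order:
(task80, task85): task80 contains task85 ✓
(task86, task80): task86 contains task80 ✓
(task86, task81): task86 contains task81 ✓
(task86, task85): task86 contains task85 ✓
(task87, task83): task87 contains task83 ✓
(task88, task85): task88 contains task85 ✓
Count: 6.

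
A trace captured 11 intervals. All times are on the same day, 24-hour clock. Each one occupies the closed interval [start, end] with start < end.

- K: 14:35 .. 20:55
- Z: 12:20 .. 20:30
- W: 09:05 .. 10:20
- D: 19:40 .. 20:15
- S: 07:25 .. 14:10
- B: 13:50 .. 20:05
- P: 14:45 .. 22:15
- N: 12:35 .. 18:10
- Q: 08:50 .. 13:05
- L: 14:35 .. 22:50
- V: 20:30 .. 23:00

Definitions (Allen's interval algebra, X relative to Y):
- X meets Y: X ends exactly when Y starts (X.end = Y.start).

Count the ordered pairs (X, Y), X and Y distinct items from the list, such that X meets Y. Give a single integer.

1

Checking all 110 ordered pairs for relation 'meets'; matching pairs in alphabetical order:
(Z, V): Z meets V ✓
Count: 1.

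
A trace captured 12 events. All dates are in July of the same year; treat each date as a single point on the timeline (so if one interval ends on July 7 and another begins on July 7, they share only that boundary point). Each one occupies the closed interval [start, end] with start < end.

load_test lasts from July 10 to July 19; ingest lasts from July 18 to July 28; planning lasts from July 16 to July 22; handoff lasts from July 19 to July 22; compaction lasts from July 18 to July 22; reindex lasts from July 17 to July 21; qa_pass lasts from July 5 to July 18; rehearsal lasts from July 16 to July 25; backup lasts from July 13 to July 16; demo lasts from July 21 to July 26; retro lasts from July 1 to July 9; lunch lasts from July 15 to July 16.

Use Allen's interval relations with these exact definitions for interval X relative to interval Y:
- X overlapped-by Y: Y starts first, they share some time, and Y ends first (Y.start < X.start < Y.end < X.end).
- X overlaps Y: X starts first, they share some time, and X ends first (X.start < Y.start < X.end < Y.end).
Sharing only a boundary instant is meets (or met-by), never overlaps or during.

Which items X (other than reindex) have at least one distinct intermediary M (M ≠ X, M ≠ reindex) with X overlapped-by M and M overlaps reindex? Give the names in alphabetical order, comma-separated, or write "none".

compaction, ingest, load_test, planning, rehearsal

Target reindex = [July 17, July 21].
Intermediaries M with M overlaps reindex: load_test, qa_pass.
Via load_test — items with X overlapped-by load_test: compaction, ingest, planning, rehearsal.
Via qa_pass — items with X overlapped-by qa_pass: load_test, planning, rehearsal.
Union: compaction, ingest, load_test, planning, rehearsal.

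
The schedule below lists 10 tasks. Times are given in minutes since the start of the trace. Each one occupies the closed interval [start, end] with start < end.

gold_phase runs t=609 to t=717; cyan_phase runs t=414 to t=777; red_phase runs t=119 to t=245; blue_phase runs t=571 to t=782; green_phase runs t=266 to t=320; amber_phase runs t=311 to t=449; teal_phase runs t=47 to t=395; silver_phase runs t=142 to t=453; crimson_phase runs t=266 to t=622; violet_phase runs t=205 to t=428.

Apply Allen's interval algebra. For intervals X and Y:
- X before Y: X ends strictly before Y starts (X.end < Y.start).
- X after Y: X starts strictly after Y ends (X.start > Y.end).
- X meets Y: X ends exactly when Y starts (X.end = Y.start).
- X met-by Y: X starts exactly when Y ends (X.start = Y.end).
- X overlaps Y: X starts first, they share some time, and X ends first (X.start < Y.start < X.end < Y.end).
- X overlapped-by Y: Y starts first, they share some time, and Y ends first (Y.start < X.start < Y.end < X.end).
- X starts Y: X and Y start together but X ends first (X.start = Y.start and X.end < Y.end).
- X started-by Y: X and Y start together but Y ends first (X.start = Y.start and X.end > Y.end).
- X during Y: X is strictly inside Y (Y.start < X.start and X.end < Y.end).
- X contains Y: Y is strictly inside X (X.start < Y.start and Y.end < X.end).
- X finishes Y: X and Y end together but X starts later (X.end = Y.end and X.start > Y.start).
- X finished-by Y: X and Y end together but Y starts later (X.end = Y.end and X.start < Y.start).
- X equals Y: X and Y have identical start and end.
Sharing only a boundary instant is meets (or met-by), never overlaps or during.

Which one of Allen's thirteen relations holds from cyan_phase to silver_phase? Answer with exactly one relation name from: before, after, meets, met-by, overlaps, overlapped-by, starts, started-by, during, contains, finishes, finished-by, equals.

cyan_phase = [t=414, t=777]; silver_phase = [t=142, t=453].
Compare endpoints: cyan_phase.start > silver_phase.start, cyan_phase.start < silver_phase.end, cyan_phase.end > silver_phase.start, cyan_phase.end > silver_phase.end.
That pattern is 'overlapped-by'.

overlapped-by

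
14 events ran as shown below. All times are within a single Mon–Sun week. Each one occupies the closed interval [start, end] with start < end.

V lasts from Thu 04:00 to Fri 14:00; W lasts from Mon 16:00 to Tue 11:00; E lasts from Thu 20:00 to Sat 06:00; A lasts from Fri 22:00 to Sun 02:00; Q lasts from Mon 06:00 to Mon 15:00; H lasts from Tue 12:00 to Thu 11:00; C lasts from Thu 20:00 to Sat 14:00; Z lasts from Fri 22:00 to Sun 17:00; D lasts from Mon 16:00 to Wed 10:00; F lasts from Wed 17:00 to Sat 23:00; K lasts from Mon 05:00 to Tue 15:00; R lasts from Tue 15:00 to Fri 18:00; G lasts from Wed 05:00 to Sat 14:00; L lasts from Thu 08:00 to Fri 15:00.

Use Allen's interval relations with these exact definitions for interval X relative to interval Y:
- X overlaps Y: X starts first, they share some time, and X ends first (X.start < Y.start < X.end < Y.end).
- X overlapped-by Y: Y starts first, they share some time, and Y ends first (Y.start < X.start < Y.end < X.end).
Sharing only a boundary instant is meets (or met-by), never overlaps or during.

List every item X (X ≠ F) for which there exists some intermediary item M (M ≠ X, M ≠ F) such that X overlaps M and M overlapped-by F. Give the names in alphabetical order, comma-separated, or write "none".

Target F = [Wed 17:00, Sat 23:00].
Intermediaries M with M overlapped-by F: A, Z.
Via A — items with X overlaps A: C, E, G.
Via Z — items with X overlaps Z: C, E, G.
Union: C, E, G.

C, E, G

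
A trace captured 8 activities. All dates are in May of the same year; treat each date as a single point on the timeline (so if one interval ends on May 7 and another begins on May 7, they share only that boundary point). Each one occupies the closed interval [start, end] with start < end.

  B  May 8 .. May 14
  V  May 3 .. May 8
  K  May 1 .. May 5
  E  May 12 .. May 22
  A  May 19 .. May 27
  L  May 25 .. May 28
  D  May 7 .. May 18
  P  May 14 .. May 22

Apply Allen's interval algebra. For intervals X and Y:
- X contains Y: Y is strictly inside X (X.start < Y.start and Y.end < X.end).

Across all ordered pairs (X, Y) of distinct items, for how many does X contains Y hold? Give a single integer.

1

Checking all 56 ordered pairs for relation 'contains'; matching pairs in alphabetical order:
(D, B): D contains B ✓
Count: 1.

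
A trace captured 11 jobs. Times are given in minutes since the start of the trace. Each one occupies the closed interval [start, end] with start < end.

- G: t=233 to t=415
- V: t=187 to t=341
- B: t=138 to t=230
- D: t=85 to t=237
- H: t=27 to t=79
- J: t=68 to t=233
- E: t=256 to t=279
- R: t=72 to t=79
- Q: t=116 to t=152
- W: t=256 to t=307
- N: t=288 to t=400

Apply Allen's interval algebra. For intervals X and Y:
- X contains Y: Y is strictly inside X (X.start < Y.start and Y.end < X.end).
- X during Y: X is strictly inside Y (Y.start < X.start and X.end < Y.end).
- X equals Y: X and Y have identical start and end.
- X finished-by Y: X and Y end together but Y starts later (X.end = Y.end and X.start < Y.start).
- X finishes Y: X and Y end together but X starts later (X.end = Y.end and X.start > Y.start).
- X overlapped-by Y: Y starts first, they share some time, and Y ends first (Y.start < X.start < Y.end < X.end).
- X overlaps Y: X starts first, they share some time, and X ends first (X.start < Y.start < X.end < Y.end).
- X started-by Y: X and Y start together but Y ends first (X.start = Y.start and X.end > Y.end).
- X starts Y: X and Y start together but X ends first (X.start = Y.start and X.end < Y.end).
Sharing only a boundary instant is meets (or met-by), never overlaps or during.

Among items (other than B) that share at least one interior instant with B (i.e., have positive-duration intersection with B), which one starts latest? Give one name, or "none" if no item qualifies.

V

Target B = [t=138, t=230].
D [t=85, t=237] → contains → candidate.
E [t=256, t=279] → after → excluded.
G [t=233, t=415] → after → excluded.
H [t=27, t=79] → before → excluded.
J [t=68, t=233] → contains → candidate.
N [t=288, t=400] → after → excluded.
Q [t=116, t=152] → overlaps → candidate.
R [t=72, t=79] → before → excluded.
V [t=187, t=341] → overlapped-by → candidate.
W [t=256, t=307] → after → excluded.
Among candidates, latest start is t=187 → V.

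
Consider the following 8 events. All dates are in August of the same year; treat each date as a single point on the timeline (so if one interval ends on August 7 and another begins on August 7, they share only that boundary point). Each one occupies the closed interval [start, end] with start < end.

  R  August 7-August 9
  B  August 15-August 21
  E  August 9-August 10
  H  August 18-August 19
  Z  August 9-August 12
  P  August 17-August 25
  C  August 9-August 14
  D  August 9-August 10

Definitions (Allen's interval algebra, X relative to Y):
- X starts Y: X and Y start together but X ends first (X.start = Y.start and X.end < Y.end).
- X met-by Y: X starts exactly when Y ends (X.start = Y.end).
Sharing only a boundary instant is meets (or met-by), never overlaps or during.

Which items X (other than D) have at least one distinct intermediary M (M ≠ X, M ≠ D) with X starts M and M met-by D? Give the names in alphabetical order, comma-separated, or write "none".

Target D = [August 9, August 10].
Intermediaries M with M met-by D: none.
Union: none.

none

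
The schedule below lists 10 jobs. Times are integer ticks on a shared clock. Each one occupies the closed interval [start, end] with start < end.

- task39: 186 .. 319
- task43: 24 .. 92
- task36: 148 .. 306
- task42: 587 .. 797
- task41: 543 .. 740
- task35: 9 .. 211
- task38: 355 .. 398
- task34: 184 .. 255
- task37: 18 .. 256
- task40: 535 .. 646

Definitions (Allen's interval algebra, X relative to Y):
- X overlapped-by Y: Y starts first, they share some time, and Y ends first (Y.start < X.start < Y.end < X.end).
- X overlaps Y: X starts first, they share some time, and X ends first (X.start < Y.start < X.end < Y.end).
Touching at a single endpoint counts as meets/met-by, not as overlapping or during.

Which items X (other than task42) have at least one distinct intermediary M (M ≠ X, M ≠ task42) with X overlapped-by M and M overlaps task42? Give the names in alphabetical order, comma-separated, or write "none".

task41

Target task42 = [587, 797].
Intermediaries M with M overlaps task42: task40, task41.
Via task40 — items with X overlapped-by task40: task41.
Via task41 — items with X overlapped-by task41: none.
Union: task41.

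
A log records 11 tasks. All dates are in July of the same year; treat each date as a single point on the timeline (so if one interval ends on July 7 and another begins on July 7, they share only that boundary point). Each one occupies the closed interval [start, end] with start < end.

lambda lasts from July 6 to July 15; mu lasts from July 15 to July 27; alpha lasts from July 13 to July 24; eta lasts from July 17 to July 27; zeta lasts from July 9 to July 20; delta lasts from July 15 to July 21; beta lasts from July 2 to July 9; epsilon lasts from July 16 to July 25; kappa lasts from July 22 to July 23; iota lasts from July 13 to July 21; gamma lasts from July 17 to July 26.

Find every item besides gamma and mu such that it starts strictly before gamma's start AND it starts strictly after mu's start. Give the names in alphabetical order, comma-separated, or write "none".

epsilon

Conditions: its start is strictly before gamma's start (X.start < July 17) AND its start is strictly after mu's start (X.start > July 15).
alpha: start July 13 < July 17? ✓; start July 13 > July 15? ✗ → no.
beta: start July 2 < July 17? ✓; start July 2 > July 15? ✗ → no.
delta: start July 15 < July 17? ✓; start July 15 > July 15? ✗ → no.
epsilon: start July 16 < July 17? ✓; start July 16 > July 15? ✓ → yes.
eta: start July 17 < July 17? ✗; start July 17 > July 15? ✓ → no.
iota: start July 13 < July 17? ✓; start July 13 > July 15? ✗ → no.
kappa: start July 22 < July 17? ✗; start July 22 > July 15? ✓ → no.
lambda: start July 6 < July 17? ✓; start July 6 > July 15? ✗ → no.
zeta: start July 9 < July 17? ✓; start July 9 > July 15? ✗ → no.
Result: epsilon.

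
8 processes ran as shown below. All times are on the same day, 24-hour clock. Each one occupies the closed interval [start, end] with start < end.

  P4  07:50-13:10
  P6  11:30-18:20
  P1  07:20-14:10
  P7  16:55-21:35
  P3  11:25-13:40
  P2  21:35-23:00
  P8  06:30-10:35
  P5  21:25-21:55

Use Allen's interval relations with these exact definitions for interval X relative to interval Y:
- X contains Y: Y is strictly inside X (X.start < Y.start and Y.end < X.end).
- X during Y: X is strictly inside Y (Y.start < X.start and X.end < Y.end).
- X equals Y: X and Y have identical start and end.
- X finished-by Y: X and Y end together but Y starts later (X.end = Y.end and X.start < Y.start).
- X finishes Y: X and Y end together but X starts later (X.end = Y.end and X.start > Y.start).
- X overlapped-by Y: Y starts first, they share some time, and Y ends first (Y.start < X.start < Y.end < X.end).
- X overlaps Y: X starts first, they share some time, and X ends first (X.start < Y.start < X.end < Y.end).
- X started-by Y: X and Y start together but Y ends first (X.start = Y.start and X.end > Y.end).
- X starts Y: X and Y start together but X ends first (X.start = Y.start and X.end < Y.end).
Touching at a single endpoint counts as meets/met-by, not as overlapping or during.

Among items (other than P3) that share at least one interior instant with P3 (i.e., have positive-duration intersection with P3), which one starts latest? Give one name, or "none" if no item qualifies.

P6

Target P3 = [11:25, 13:40].
P1 [07:20, 14:10] → contains → candidate.
P2 [21:35, 23:00] → after → excluded.
P4 [07:50, 13:10] → overlaps → candidate.
P5 [21:25, 21:55] → after → excluded.
P6 [11:30, 18:20] → overlapped-by → candidate.
P7 [16:55, 21:35] → after → excluded.
P8 [06:30, 10:35] → before → excluded.
Among candidates, latest start is 11:30 → P6.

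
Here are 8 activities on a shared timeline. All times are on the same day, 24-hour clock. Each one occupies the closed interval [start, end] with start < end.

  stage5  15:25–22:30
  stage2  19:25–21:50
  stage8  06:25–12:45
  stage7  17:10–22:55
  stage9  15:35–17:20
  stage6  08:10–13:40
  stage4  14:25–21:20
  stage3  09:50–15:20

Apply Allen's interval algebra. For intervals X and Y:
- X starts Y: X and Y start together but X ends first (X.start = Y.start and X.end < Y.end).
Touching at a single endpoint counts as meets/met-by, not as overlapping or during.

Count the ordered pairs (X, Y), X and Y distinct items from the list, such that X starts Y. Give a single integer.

0

Checking all 56 ordered pairs for relation 'starts'; matching pairs in alphabetical order:
No pair satisfies it.
Count: 0.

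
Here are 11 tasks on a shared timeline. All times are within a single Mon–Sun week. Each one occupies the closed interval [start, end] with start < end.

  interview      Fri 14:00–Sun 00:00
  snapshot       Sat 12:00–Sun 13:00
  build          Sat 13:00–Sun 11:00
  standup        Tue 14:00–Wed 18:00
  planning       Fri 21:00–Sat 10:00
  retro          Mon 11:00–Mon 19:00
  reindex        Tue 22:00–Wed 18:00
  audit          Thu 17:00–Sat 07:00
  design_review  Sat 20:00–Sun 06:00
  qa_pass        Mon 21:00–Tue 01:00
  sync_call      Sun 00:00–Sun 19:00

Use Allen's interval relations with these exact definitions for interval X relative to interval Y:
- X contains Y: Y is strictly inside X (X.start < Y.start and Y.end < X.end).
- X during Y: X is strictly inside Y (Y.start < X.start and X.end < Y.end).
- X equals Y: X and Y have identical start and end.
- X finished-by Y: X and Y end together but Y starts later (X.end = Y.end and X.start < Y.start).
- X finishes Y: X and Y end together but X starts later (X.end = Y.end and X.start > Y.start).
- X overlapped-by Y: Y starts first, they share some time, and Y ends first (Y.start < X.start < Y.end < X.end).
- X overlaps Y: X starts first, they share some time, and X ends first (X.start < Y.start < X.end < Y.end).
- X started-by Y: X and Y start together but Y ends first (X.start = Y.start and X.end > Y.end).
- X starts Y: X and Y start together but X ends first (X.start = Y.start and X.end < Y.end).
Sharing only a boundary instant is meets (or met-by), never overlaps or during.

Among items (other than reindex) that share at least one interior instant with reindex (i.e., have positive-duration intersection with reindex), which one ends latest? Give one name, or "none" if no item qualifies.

Target reindex = [Tue 22:00, Wed 18:00].
audit [Thu 17:00, Sat 07:00] → after → excluded.
build [Sat 13:00, Sun 11:00] → after → excluded.
design_review [Sat 20:00, Sun 06:00] → after → excluded.
interview [Fri 14:00, Sun 00:00] → after → excluded.
planning [Fri 21:00, Sat 10:00] → after → excluded.
qa_pass [Mon 21:00, Tue 01:00] → before → excluded.
retro [Mon 11:00, Mon 19:00] → before → excluded.
snapshot [Sat 12:00, Sun 13:00] → after → excluded.
standup [Tue 14:00, Wed 18:00] → finished-by → candidate.
sync_call [Sun 00:00, Sun 19:00] → after → excluded.
Among candidates, latest end is Wed 18:00 → standup.

standup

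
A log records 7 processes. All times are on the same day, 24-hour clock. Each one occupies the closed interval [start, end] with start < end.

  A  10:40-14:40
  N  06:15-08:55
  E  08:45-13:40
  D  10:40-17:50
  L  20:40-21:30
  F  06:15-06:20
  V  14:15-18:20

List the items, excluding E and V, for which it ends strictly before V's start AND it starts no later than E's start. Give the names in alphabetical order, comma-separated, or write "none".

F, N

Conditions: its end is strictly before V's start (X.end < 14:15) AND its start is no later than E's start (X.start <= 08:45).
A: end 14:40 < 14:15? ✗; start 10:40 <= 08:45? ✗ → no.
D: end 17:50 < 14:15? ✗; start 10:40 <= 08:45? ✗ → no.
F: end 06:20 < 14:15? ✓; start 06:15 <= 08:45? ✓ → yes.
L: end 21:30 < 14:15? ✗; start 20:40 <= 08:45? ✗ → no.
N: end 08:55 < 14:15? ✓; start 06:15 <= 08:45? ✓ → yes.
Result: F, N.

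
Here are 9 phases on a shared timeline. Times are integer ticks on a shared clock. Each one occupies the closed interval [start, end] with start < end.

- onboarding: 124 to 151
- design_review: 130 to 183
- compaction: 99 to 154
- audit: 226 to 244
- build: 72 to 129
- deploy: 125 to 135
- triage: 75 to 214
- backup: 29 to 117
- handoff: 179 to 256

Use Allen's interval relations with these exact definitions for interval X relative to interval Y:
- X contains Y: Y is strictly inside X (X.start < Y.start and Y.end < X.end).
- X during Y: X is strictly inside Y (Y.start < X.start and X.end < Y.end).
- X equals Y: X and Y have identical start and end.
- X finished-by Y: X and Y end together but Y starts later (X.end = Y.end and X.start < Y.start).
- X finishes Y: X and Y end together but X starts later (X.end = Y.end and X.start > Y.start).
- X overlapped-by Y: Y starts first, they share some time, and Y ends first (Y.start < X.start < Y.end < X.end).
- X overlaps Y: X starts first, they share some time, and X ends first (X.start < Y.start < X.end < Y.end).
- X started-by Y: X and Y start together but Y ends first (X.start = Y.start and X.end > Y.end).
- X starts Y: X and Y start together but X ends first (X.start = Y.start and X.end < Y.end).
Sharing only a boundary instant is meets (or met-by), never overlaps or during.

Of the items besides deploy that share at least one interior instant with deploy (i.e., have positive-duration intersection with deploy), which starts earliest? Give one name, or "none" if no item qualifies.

Target deploy = [125, 135].
audit [226, 244] → after → excluded.
backup [29, 117] → before → excluded.
build [72, 129] → overlaps → candidate.
compaction [99, 154] → contains → candidate.
design_review [130, 183] → overlapped-by → candidate.
handoff [179, 256] → after → excluded.
onboarding [124, 151] → contains → candidate.
triage [75, 214] → contains → candidate.
Among candidates, earliest start is 72 → build.

build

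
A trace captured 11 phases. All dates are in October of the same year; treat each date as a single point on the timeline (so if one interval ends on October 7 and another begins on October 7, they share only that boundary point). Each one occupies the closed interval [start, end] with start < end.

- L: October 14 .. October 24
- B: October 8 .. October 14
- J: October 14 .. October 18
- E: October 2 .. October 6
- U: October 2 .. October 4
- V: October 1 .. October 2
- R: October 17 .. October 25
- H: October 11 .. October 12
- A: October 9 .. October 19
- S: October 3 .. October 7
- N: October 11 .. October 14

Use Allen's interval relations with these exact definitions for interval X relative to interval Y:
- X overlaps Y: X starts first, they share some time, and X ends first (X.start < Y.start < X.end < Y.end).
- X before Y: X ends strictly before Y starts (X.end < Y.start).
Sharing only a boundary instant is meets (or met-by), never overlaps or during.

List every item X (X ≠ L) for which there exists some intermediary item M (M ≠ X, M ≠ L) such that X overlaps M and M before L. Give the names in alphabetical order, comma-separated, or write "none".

Target L = [October 14, October 24].
Intermediaries M with M before L: E, H, S, U, V.
Via E — items with X overlaps E: none.
Via H — items with X overlaps H: none.
Via S — items with X overlaps S: E, U.
Via U — items with X overlaps U: none.
Via V — items with X overlaps V: none.
Union: E, U.

E, U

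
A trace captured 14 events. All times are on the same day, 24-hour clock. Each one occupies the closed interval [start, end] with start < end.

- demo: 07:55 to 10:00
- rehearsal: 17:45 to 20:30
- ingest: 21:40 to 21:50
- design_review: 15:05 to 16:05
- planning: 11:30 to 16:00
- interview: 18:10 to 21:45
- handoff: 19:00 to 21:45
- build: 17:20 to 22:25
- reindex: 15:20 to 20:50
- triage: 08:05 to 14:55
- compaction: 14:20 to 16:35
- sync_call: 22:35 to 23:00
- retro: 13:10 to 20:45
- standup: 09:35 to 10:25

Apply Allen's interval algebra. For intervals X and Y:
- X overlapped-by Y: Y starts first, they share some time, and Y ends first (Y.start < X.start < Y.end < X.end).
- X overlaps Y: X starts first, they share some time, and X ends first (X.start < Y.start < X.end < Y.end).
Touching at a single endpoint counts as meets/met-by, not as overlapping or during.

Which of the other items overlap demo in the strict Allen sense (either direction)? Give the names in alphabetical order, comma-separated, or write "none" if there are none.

Target demo = [07:55, 10:00].
build [17:20, 22:25] → after → no.
compaction [14:20, 16:35] → after → no.
design_review [15:05, 16:05] → after → no.
handoff [19:00, 21:45] → after → no.
ingest [21:40, 21:50] → after → no.
interview [18:10, 21:45] → after → no.
planning [11:30, 16:00] → after → no.
rehearsal [17:45, 20:30] → after → no.
reindex [15:20, 20:50] → after → no.
retro [13:10, 20:45] → after → no.
standup [09:35, 10:25] → overlapped-by → yes.
sync_call [22:35, 23:00] → after → no.
triage [08:05, 14:55] → overlapped-by → yes.
Result: standup, triage.

standup, triage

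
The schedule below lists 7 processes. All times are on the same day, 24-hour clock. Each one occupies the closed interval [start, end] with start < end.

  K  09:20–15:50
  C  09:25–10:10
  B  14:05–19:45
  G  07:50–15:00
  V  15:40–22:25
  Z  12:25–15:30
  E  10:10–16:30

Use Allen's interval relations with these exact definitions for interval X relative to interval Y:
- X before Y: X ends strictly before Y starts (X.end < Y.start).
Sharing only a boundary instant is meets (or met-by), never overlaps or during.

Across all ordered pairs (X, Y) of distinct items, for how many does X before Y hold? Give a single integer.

Checking all 42 ordered pairs for relation 'before'; matching pairs in alphabetical order:
(C, B): C before B ✓
(C, V): C before V ✓
(C, Z): C before Z ✓
(G, V): G before V ✓
(Z, V): Z before V ✓
Count: 5.

5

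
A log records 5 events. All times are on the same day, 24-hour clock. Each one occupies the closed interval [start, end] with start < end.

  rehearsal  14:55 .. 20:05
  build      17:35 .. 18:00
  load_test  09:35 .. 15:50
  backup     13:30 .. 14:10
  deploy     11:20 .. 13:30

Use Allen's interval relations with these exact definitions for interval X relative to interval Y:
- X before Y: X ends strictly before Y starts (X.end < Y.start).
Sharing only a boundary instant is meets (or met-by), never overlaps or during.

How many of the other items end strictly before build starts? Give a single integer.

3

Target build = [17:35, 18:00].
backup [13:30, 14:10] → before → counts.
deploy [11:20, 13:30] → before → counts.
load_test [09:35, 15:50] → before → counts.
rehearsal [14:55, 20:05] → contains → no.
Total: 3.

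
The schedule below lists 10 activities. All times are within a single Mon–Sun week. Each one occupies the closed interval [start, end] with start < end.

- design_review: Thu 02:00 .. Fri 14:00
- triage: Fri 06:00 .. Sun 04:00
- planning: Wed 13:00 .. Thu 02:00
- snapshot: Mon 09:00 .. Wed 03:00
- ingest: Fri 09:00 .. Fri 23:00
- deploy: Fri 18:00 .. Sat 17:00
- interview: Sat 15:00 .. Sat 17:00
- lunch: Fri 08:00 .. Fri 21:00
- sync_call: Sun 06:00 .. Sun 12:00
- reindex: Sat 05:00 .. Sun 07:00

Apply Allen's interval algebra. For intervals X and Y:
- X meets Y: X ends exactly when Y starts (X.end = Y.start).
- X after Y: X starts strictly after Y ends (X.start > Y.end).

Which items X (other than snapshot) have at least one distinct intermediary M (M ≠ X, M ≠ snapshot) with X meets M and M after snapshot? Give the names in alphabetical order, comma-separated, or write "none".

Target snapshot = [Mon 09:00, Wed 03:00].
Intermediaries M with M after snapshot: deploy, design_review, ingest, interview, lunch, planning, reindex, sync_call, triage.
Via deploy — items with X meets deploy: none.
Via design_review — items with X meets design_review: planning.
Via ingest — items with X meets ingest: none.
Via interview — items with X meets interview: none.
Via lunch — items with X meets lunch: none.
Via planning — items with X meets planning: none.
Via reindex — items with X meets reindex: none.
Via sync_call — items with X meets sync_call: none.
Via triage — items with X meets triage: none.
Union: planning.

planning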